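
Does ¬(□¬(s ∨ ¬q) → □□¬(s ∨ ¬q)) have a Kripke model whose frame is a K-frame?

1. ¬(□¬(s ∨ ¬q) → □□¬(s ∨ ¬q)), w0
2. □¬(s ∨ ¬q), w0
3. ¬□□¬(s ∨ ¬q), w0
4. ¬□¬(s ∨ ¬q), w1
5. ¬(s ∨ ¬q), w1
6. ¬s, w1
7. q, w1
8. s ∨ ¬q, w2
9. ¬q, w2
Accessibility: w0Rw1, w1Rw2

Satisfiable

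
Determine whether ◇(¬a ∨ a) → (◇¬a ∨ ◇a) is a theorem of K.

Valid in K

Tableau for the negation ¬(◇(¬a ∨ a) → (◇¬a ∨ ◇a)):
1. ¬(◇(¬a ∨ a) → (◇¬a ∨ ◇a)), u
2. ◇(¬a ∨ a), u
3. ¬(◇¬a ∨ ◇a), u
4. ¬◇¬a, u
5. ¬◇a, u
6. ¬a ∨ a, v
7. a, v
8. ¬a, v
Accessibility: uRv
Branch closes: a and ¬a both at v.
Every branch of the negation's tableau closes; the branch above is one of them.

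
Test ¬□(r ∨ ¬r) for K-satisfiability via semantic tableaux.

1. ¬□(r ∨ ¬r), u
2. ¬(r ∨ ¬r), v
3. ¬r, v
4. r, v
Accessibility: uRv
Branch closes: r and ¬r both at v.
Every branch closes; the branch above is one of them.

Unsatisfiable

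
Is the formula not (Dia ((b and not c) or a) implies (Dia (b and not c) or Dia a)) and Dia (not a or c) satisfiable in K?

Unsatisfiable

1. not (Dia ((b and not c) or a) implies (Dia (b and not c) or Dia a)) and Dia (not a or c), 0
2. not (Dia ((b and not c) or a) implies (Dia (b and not c) or Dia a)), 0
3. Dia (not a or c), 0
4. Dia ((b and not c) or a), 0
5. not (Dia (b and not c) or Dia a), 0
6. not Dia (b and not c), 0
7. not Dia a, 0
8. not a or c, 1
9. not (b and not c), 1
10. not a, 1
11. c, 1
12. (b and not c) or a, 2
13. not (b and not c), 2
14. not a, 2
15. b and not c, 2
16. b, 2
17. not c, 2
18. c, 2
Accessibility: 0R1, 0R2
Branch closes: c and not c both at 2.
Every branch closes; the branch above is one of them.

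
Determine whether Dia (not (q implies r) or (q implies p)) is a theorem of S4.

Tableau for the negation not Dia (not (q implies r) or (q implies p)):
1. not Dia (not (q implies r) or (q implies p)), 0
2. not (not (q implies r) or (q implies p)), 0   [neg-Dia-rule on 1 via 0R0]
3. q implies r, 0   [neg-or-rule on 2]
4. not (q implies p), 0   [neg-or-rule on 2]
5. q, 0   [neg-implies-rule on 4]
6. not p, 0   [neg-implies-rule on 4]
7. r, 0   [implies-rule on 3 (branches; this branch)]
Accessibility: 0R0
The negation has an open branch (countermodel exists).

No, not valid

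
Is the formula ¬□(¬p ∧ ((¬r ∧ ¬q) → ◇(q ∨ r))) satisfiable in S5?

Satisfiable

1. ¬□(¬p ∧ ((¬r ∧ ¬q) → ◇(q ∨ r))), w0
2. ¬(¬p ∧ ((¬r ∧ ¬q) → ◇(q ∨ r))), w1
3. ¬((¬r ∧ ¬q) → ◇(q ∨ r)), w1
4. ¬r ∧ ¬q, w1
5. ¬◇(q ∨ r), w1
6. ¬r, w1
7. ¬q, w1
8. ¬(q ∨ r), w0
9. ¬q, w0
10. ¬r, w0
11. ¬(q ∨ r), w1
Accessibility: w0Rw0, w0Rw1, w1Rw0, w1Rw1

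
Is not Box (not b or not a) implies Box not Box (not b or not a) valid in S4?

Tableau for the negation not (not Box (not b or not a) implies Box not Box (not b or not a)):
1. not (not Box (not b or not a) implies Box not Box (not b or not a)), 0
2. not Box (not b or not a), 0   [neg-implies-rule on 1]
3. not Box not Box (not b or not a), 0   [neg-implies-rule on 1]
4. not (not b or not a), 1   [neg-Box-rule on 2: fresh world 1, 0R1]
5. b, 1   [neg-or-rule on 4]
6. a, 1   [neg-or-rule on 4]
7. Box (not b or not a), 2   [neg-Box-rule on 3: fresh world 2, 0R2]
8. not b or not a, 2   [Box-rule on 7 via 2R2]
9. not a, 2   [or-rule on 8 (branches; this branch)]
Accessibility: 0R0, 0R1, 0R2, 1R1, 2R2
The negation has an open branch (countermodel exists).

Invalid (countermodel exists)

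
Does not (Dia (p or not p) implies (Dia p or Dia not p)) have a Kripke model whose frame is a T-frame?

Unsatisfiable

1. not (Dia (p or not p) implies (Dia p or Dia not p)), w0
2. Dia (p or not p), w0
3. not (Dia p or Dia not p), w0
4. not Dia p, w0
5. not Dia not p, w0
6. not p, w0
7. p, w0
Accessibility: w0Rw0
Branch closes: p and not p both at w0.
All branches of the tableau close; one closing branch shown above.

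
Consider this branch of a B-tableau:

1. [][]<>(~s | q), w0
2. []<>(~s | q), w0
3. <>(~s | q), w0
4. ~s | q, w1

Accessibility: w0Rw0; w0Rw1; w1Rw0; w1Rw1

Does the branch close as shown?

No world carries both an atom and its negation.

Not closed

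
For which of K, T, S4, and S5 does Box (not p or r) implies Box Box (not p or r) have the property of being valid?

S4, S5

S4-tableau for the negation not (Box (not p or r) implies Box Box (not p or r)):
1. not (Box (not p or r) implies Box Box (not p or r)), u
2. Box (not p or r), u   [neg-implies-rule on 1]
3. not Box Box (not p or r), u   [neg-implies-rule on 1]
4. not p or r, u   [Box-rule on 2 via uRu]
5. r, u   [or-rule on 4 (branches; this branch)]
6. not Box (not p or r), v   [neg-Box-rule on 3: fresh world v, uRv]
7. not p or r, v   [Box-rule on 2 via uRv]
8. r, v   [or-rule on 7 (branches; this branch)]
9. not (not p or r), w   [neg-Box-rule on 6: fresh world w, vRw]
10. p, w   [neg-or-rule on 9]
11. not r, w   [neg-or-rule on 9]
12. not p or r, w   [Box-rule on 2 via uRw]
13. r, w   [or-rule on 12 (branches; this branch)]
Accessibility: uRu, uRv, uRw, vRv, vRw, wRw
Branch closes: r and not r both at w.
Every branch closes (one shown): valid in S4, hence also in S5 (every theorem of S4 is a theorem of S5).
T-tableau for the negation not (Box (not p or r) implies Box Box (not p or r)):
1. not (Box (not p or r) implies Box Box (not p or r)), u
2. Box (not p or r), u   [neg-implies-rule on 1]
3. not Box Box (not p or r), u   [neg-implies-rule on 1]
4. not p or r, u   [Box-rule on 2 via uRu]
5. r, u   [or-rule on 4 (branches; this branch)]
6. not Box (not p or r), v   [neg-Box-rule on 3: fresh world v, uRv]
7. not p or r, v   [Box-rule on 2 via uRv]
8. r, v   [or-rule on 7 (branches; this branch)]
9. not (not p or r), w   [neg-Box-rule on 6: fresh world w, vRw]
10. p, w   [neg-or-rule on 9]
11. not r, w   [neg-or-rule on 9]
Accessibility: uRu, uRv, vRv, vRw, wRw
Complete open branch: countermodel on a T-frame, so not valid in T, nor in K (the same frame is also a K-frame).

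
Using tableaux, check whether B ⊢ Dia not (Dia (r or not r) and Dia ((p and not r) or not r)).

Tableau for the negation not Dia not (Dia (r or not r) and Dia ((p and not r) or not r)):
1. not Dia not (Dia (r or not r) and Dia ((p and not r) or not r)), 0
2. Dia (r or not r) and Dia ((p and not r) or not r), 0   [neg-Dia-rule on 1 via 0R0]
3. Dia (r or not r), 0   [and-rule on 2]
4. Dia ((p and not r) or not r), 0   [and-rule on 2]
5. r or not r, 1   [Dia-rule on 3: fresh world 1, 0R1]
6. Dia (r or not r) and Dia ((p and not r) or not r), 1   [neg-Dia-rule on 1 via 0R1]
7. Dia (r or not r), 1   [and-rule on 6]
8. Dia ((p and not r) or not r), 1   [and-rule on 6]
9. not r, 1   [or-rule on 5 (branches; this branch)]
10. (p and not r) or not r, 2   [Dia-rule on 4: fresh world 2, 0R2]
11. Dia (r or not r) and Dia ((p and not r) or not r), 2   [neg-Dia-rule on 1 via 0R2]
12. Dia (r or not r), 2   [and-rule on 11]
13. Dia ((p and not r) or not r), 2   [and-rule on 11]
14. not r, 2   [or-rule on 10 (branches; this branch)]
15. r or not r, 3   [Dia-rule on 7: fresh world 3, 1R3]
16. not r, 3   [or-rule on 15 (branches; this branch)]
17. (p and not r) or not r, 4   [Dia-rule on 8: fresh world 4, 1R4]
18. not r, 4   [or-rule on 17 (branches; this branch)]
19. r or not r, 5   [Dia-rule on 12: fresh world 5, 2R5]
20. not r, 5   [or-rule on 19 (branches; this branch)]
21. (p and not r) or not r, 6   [Dia-rule on 13: fresh world 6, 2R6]
22. not r, 6   [or-rule on 21 (branches; this branch)]
Accessibility: 0R0, 0R1, 0R2, 1R0, 1R1, 1R3, 1R4, 2R0, 2R2, 2R5, 2R6, 3R1, 3R3, 4R1, 4R4, 5R2, 5R5, 6R2, 6R6
The negation has an open branch (countermodel exists).

No, not valid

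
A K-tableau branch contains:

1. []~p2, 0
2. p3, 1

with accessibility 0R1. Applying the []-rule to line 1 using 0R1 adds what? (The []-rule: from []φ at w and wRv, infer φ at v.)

~p2, 1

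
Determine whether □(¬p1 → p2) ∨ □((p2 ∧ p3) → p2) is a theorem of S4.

Tableau for the negation ¬(□(¬p1 → p2) ∨ □((p2 ∧ p3) → p2)):
1. ¬(□(¬p1 → p2) ∨ □((p2 ∧ p3) → p2)), 0
2. ¬□(¬p1 → p2), 0   [¬∨-rule on 1]
3. ¬□((p2 ∧ p3) → p2), 0   [¬∨-rule on 1]
4. ¬(¬p1 → p2), 1   [¬□-rule on 2: fresh world 1, 0R1]
5. ¬p1, 1   [¬→-rule on 4]
6. ¬p2, 1   [¬→-rule on 4]
7. ¬((p2 ∧ p3) → p2), 2   [¬□-rule on 3: fresh world 2, 0R2]
8. p2 ∧ p3, 2   [¬→-rule on 7]
9. ¬p2, 2   [¬→-rule on 7]
10. p2, 2   [∧-rule on 8]
11. p3, 2   [∧-rule on 8]
Accessibility: 0R0, 0R1, 0R2, 1R1, 2R2
Branch closes: p2 and ¬p2 both at 2.
All branches of the negation close; one closing branch shown above.

Yes, valid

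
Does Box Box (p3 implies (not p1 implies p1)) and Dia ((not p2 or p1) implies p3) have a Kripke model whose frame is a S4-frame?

Yes, satisfiable

1. Box Box (p3 implies (not p1 implies p1)) and Dia ((not p2 or p1) implies p3), w0
2. Box Box (p3 implies (not p1 implies p1)), w0   [and-rule on 1]
3. Dia ((not p2 or p1) implies p3), w0   [and-rule on 1]
4. Box (p3 implies (not p1 implies p1)), w0   [Box-rule on 2 via w0Rw0]
5. p3 implies (not p1 implies p1), w0   [Box-rule on 4 via w0Rw0]
6. not p1 implies p1, w0   [implies-rule on 5 (branches; this branch)]
7. p1, w0   [implies-rule on 6 (branches; this branch)]
8. (not p2 or p1) implies p3, w1   [Dia-rule on 3: fresh world w1, w0Rw1]
9. Box (p3 implies (not p1 implies p1)), w1   [Box-rule on 2 via w0Rw1]
10. p3 implies (not p1 implies p1), w1   [Box-rule on 4 via w0Rw1]
11. p3, w1   [implies-rule on 8 (branches; this branch)]
12. not p1 implies p1, w1   [implies-rule on 10 (branches; this branch)]
13. p1, w1   [implies-rule on 12 (branches; this branch)]
Accessibility: w0Rw0, w0Rw1, w1Rw1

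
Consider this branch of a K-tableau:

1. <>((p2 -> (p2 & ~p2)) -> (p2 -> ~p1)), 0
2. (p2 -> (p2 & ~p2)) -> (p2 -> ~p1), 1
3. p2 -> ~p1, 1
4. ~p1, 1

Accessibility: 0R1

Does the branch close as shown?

Open

No atom appears with both signs at the same world.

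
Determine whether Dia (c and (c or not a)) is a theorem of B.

Tableau for the negation not Dia (c and (c or not a)):
1. not Dia (c and (c or not a)), u
2. not (c and (c or not a)), u
3. not (c or not a), u
4. not c, u
5. a, u
Accessibility: uRu
The negation has an open branch (countermodel exists).

No, not valid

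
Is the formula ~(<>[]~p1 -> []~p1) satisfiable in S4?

Satisfiable

1. ~(<>[]~p1 -> []~p1), w0
2. <>[]~p1, w0
3. ~[]~p1, w0
4. []~p1, w1
5. ~p1, w1
6. p1, w2
Accessibility: w0Rw0, w0Rw1, w0Rw2, w1Rw1, w2Rw2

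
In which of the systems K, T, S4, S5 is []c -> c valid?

T-tableau for the negation ~([]c -> c):
1. ~([]c -> c), w0
2. []c, w0
3. ~c, w0
4. c, w0
Accessibility: w0Rw0
Branch closes: c and ~c both at w0.
Every branch closes (one shown): valid in T, hence also in S4, S5 (every theorem of T is a theorem of S4 and S5).
K-tableau for the negation ~([]c -> c):
1. ~([]c -> c), w0
2. []c, w0
3. ~c, w0
Complete open branch: countermodel on a K-frame, so not valid in K.

T, S4, S5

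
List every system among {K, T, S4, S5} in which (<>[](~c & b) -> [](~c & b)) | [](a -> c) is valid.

S5

S5-tableau for the negation ~((<>[](~c & b) -> [](~c & b)) | [](a -> c)):
1. ~((<>[](~c & b) -> [](~c & b)) | [](a -> c)), u
2. ~(<>[](~c & b) -> [](~c & b)), u   [~|-rule on 1]
3. ~[](a -> c), u   [~|-rule on 1]
4. <>[](~c & b), u   [~->-rule on 2]
5. ~[](~c & b), u   [~->-rule on 2]
6. ~(a -> c), v   [~[]-rule on 3: fresh world v, uRv]
7. a, v   [~->-rule on 6]
8. ~c, v   [~->-rule on 6]
9. [](~c & b), w   [<>-rule on 4: fresh world w, uRw]
10. ~c & b, u   [[]-rule on 9 via wRu]
11. ~c, u   [&-rule on 10]
12. b, u   [&-rule on 10]
13. ~c & b, v   [[]-rule on 9 via wRv]
14. b, v   [&-rule on 13]
15. ~c & b, w   [[]-rule on 9 via wRw]
16. ~c, w   [&-rule on 15]
17. b, w   [&-rule on 15]
18. ~(~c & b), x   [~[]-rule on 5: fresh world x, uRx]
19. ~c & b, x   [[]-rule on 9 via wRx]
20. ~c, x   [&-rule on 19]
21. b, x   [&-rule on 19]
22. ~b, x   [~&-rule on 18 (branches; this branch)]
Accessibility: uRu, uRv, uRw, uRx, vRu, vRv, vRw, vRx, wRu, wRv, wRw, wRx, xRu, xRv, xRw, xRx
Branch closes: b and ~b both at x.
Every branch closes (one shown): valid in S5.
S4-tableau for the negation ~((<>[](~c & b) -> [](~c & b)) | [](a -> c)):
1. ~((<>[](~c & b) -> [](~c & b)) | [](a -> c)), u
2. ~(<>[](~c & b) -> [](~c & b)), u   [~|-rule on 1]
3. ~[](a -> c), u   [~|-rule on 1]
4. <>[](~c & b), u   [~->-rule on 2]
5. ~[](~c & b), u   [~->-rule on 2]
6. ~(a -> c), v   [~[]-rule on 3: fresh world v, uRv]
7. a, v   [~->-rule on 6]
8. ~c, v   [~->-rule on 6]
9. [](~c & b), w   [<>-rule on 4: fresh world w, uRw]
10. ~c & b, w   [[]-rule on 9 via wRw]
11. ~c, w   [&-rule on 10]
12. b, w   [&-rule on 10]
13. ~(~c & b), x   [~[]-rule on 5: fresh world x, uRx]
14. ~b, x   [~&-rule on 13 (branches; this branch)]
Accessibility: uRu, uRv, uRw, uRx, vRv, wRw, xRx
Complete open branch: countermodel on an S4-frame, so not valid in S4, nor in K, T (the same frame is also a K-frame and a T-frame).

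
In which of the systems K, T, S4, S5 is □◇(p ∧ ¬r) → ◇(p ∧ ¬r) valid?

T, S4, S5

T-tableau for the negation ¬(□◇(p ∧ ¬r) → ◇(p ∧ ¬r)):
1. ¬(□◇(p ∧ ¬r) → ◇(p ∧ ¬r)), u
2. □◇(p ∧ ¬r), u
3. ¬◇(p ∧ ¬r), u
4. ◇(p ∧ ¬r), u
5. ¬(p ∧ ¬r), u
6. r, u
7. p ∧ ¬r, v
8. p, v
9. ¬r, v
10. ◇(p ∧ ¬r), v
11. ¬(p ∧ ¬r), v
12. r, v
Accessibility: uRu, uRv, vRv
Branch closes: r and ¬r both at v.
Every branch closes (one shown): valid in T, hence also in S4, S5 (every theorem of T is a theorem of S4 and S5).
K-tableau for the negation ¬(□◇(p ∧ ¬r) → ◇(p ∧ ¬r)):
1. ¬(□◇(p ∧ ¬r) → ◇(p ∧ ¬r)), u
2. □◇(p ∧ ¬r), u
3. ¬◇(p ∧ ¬r), u
Complete open branch: countermodel on a K-frame, so not valid in K.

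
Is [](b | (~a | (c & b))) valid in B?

Not valid

Tableau for the negation ~[](b | (~a | (c & b))):
1. ~[](b | (~a | (c & b))), u
2. ~(b | (~a | (c & b))), v   [~[]-rule on 1: fresh world v, uRv]
3. ~b, v   [~|-rule on 2]
4. ~(~a | (c & b)), v   [~|-rule on 2]
5. a, v   [~|-rule on 4]
6. ~(c & b), v   [~|-rule on 4]
Accessibility: uRu, uRv, vRu, vRv
The negation has an open branch (countermodel exists).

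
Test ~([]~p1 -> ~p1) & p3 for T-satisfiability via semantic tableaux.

Unsatisfiable (every branch closes)

1. ~([]~p1 -> ~p1) & p3, 0
2. ~([]~p1 -> ~p1), 0
3. p3, 0
4. []~p1, 0
5. p1, 0
6. ~p1, 0
Accessibility: 0R0
Branch closes: p1 and ~p1 both at 0.
(One branch shown.) All branches close.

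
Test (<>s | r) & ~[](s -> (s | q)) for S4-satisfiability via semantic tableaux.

Unsatisfiable

1. (<>s | r) & ~[](s -> (s | q)), 0
2. <>s | r, 0   [&-rule on 1]
3. ~[](s -> (s | q)), 0   [&-rule on 1]
4. r, 0   [|-rule on 2 (branches; this branch)]
5. ~(s -> (s | q)), 1   [~[]-rule on 3: fresh world 1, 0R1]
6. s, 1   [~->-rule on 5]
7. ~(s | q), 1   [~->-rule on 5]
8. ~s, 1   [~|-rule on 7]
9. ~q, 1   [~|-rule on 7]
Accessibility: 0R0, 0R1, 1R1
Branch closes: s and ~s both at 1.
All branches of the tableau close; one closing branch shown above.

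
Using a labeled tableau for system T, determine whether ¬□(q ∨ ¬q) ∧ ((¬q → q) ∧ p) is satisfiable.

1. ¬□(q ∨ ¬q) ∧ ((¬q → q) ∧ p), 0
2. ¬□(q ∨ ¬q), 0
3. (¬q → q) ∧ p, 0
4. ¬q → q, 0
5. p, 0
6. q, 0
7. ¬(q ∨ ¬q), 1
8. ¬q, 1
9. q, 1
Accessibility: 0R0, 0R1, 1R1
Branch closes: q and ¬q both at 1.
(One branch shown.) All branches close.

No, unsatisfiable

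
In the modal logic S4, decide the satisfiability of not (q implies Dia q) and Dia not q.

1. not (q implies Dia q) and Dia not q, w0
2. not (q implies Dia q), w0   [and-rule on 1]
3. Dia not q, w0   [and-rule on 1]
4. q, w0   [neg-implies-rule on 2]
5. not Dia q, w0   [neg-implies-rule on 2]
6. not q, w0   [neg-Dia-rule on 5 via w0Rw0]
Accessibility: w0Rw0
Branch closes: q and not q both at w0.
(One branch shown.) All branches close.

Unsatisfiable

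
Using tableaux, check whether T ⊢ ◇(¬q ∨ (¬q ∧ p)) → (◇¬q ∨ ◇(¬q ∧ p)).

Tableau for the negation ¬(◇(¬q ∨ (¬q ∧ p)) → (◇¬q ∨ ◇(¬q ∧ p))):
1. ¬(◇(¬q ∨ (¬q ∧ p)) → (◇¬q ∨ ◇(¬q ∧ p))), 0
2. ◇(¬q ∨ (¬q ∧ p)), 0   [¬→-rule on 1]
3. ¬(◇¬q ∨ ◇(¬q ∧ p)), 0   [¬→-rule on 1]
4. ¬◇¬q, 0   [¬∨-rule on 3]
5. ¬◇(¬q ∧ p), 0   [¬∨-rule on 3]
6. q, 0   [¬◇-rule on 4 via 0R0]
7. ¬(¬q ∧ p), 0   [¬◇-rule on 5 via 0R0]
8. ¬p, 0   [¬∧-rule on 7 (branches; this branch)]
9. ¬q ∨ (¬q ∧ p), 1   [◇-rule on 2: fresh world 1, 0R1]
10. q, 1   [¬◇-rule on 4 via 0R1]
11. ¬(¬q ∧ p), 1   [¬◇-rule on 5 via 0R1]
12. ¬q ∧ p, 1   [∨-rule on 9 (branches; this branch)]
13. ¬q, 1   [∧-rule on 12]
14. p, 1   [∧-rule on 12]
Accessibility: 0R0, 0R1, 1R1
Branch closes: q and ¬q both at 1.
Every branch of the negation's tableau closes; the branch above is one of them.

Valid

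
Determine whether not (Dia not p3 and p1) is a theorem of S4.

Tableau for the negation Dia not p3 and p1:
1. Dia not p3 and p1, u
2. Dia not p3, u   [and-rule on 1]
3. p1, u   [and-rule on 1]
4. not p3, v   [Dia-rule on 2: fresh world v, uRv]
Accessibility: uRu, uRv, vRv
The negation has an open branch (countermodel exists).

Invalid (countermodel exists)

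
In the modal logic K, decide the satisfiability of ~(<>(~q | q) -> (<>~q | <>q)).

1. ~(<>(~q | q) -> (<>~q | <>q)), u
2. <>(~q | q), u   [~->-rule on 1]
3. ~(<>~q | <>q), u   [~->-rule on 1]
4. ~<>~q, u   [~|-rule on 3]
5. ~<>q, u   [~|-rule on 3]
6. ~q | q, v   [<>-rule on 2: fresh world v, uRv]
7. q, v   [~<>-rule on 4 via uRv]
8. ~q, v   [~<>-rule on 5 via uRv]
Accessibility: uRv
Branch closes: q and ~q both at v.
All branches of the tableau close; one closing branch shown above.

Unsatisfiable (every branch closes)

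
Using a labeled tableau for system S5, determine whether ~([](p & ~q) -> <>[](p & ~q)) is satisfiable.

1. ~([](p & ~q) -> <>[](p & ~q)), w0
2. [](p & ~q), w0
3. ~<>[](p & ~q), w0
4. p & ~q, w0
5. p, w0
6. ~q, w0
7. ~[](p & ~q), w0
8. ~(p & ~q), w1
9. p & ~q, w1
10. p, w1
11. ~q, w1
12. ~[](p & ~q), w1
13. q, w1
Accessibility: w0Rw0, w0Rw1, w1Rw0, w1Rw1
Branch closes: q and ~q both at w1.
Every branch closes; the branch above is one of them.

Unsatisfiable (every branch closes)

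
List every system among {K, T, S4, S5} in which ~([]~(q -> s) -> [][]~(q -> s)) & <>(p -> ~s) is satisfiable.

K, T

T-tableau for the formula:
1. ~([]~(q -> s) -> [][]~(q -> s)) & <>(p -> ~s), u
2. ~([]~(q -> s) -> [][]~(q -> s)), u
3. <>(p -> ~s), u
4. []~(q -> s), u
5. ~[][]~(q -> s), u
6. ~(q -> s), u
7. q, u
8. ~s, u
9. p -> ~s, v
10. ~(q -> s), v
11. q, v
12. ~s, v
13. ~[]~(q -> s), w
14. ~(q -> s), w
15. q, w
16. ~s, w
17. q -> s, x
18. s, x
Accessibility: uRu, uRv, uRw, vRv, wRw, wRx, xRx
Complete open branch: satisfiable in T, hence also in K (this T-model is also a K-model).
S4-tableau for the formula:
1. ~([]~(q -> s) -> [][]~(q -> s)) & <>(p -> ~s), u
2. ~([]~(q -> s) -> [][]~(q -> s)), u
3. <>(p -> ~s), u
4. []~(q -> s), u
5. ~[][]~(q -> s), u
6. ~(q -> s), u
7. q, u
8. ~s, u
9. p -> ~s, v
10. ~(q -> s), v
11. q, v
12. ~s, v
13. ~[]~(q -> s), w
14. ~(q -> s), w
15. q, w
16. ~s, w
17. q -> s, x
18. ~(q -> s), x
19. q, x
20. ~s, x
21. s, x
Accessibility: uRu, uRv, uRw, uRx, vRv, wRw, wRx, xRx
Branch closes: s and ~s both at x.
Every branch closes (one shown): unsatisfiable in S4, hence also in S5 (every S5-frame is an S4-frame).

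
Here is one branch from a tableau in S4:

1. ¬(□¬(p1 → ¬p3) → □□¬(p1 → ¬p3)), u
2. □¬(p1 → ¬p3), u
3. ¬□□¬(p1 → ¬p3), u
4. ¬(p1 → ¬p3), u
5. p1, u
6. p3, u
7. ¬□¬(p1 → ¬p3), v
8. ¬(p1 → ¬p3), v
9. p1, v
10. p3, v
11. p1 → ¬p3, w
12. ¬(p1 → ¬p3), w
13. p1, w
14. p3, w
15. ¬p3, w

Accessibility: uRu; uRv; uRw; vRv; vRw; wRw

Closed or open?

Both p3 and ¬p3 appear at w.

Closed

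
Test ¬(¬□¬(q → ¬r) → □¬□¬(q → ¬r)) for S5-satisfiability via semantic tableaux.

Unsatisfiable

1. ¬(¬□¬(q → ¬r) → □¬□¬(q → ¬r)), w0
2. ¬□¬(q → ¬r), w0
3. ¬□¬□¬(q → ¬r), w0
4. q → ¬r, w1
5. ¬r, w1
6. □¬(q → ¬r), w2
7. ¬(q → ¬r), w0
8. q, w0
9. r, w0
10. ¬(q → ¬r), w1
11. q, w1
12. r, w1
Accessibility: w0Rw0, w0Rw1, w0Rw2, w1Rw0, w1Rw1, w1Rw2, w2Rw0, w2Rw1, w2Rw2
Branch closes: r and ¬r both at w1.
(One branch shown.) All branches close.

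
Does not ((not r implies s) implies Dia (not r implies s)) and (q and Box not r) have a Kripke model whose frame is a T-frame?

1. not ((not r implies s) implies Dia (not r implies s)) and (q and Box not r), 0
2. not ((not r implies s) implies Dia (not r implies s)), 0
3. q and Box not r, 0
4. not r implies s, 0
5. not Dia (not r implies s), 0
6. q, 0
7. Box not r, 0
8. not (not r implies s), 0
9. not r, 0
10. not s, 0
11. s, 0
Accessibility: 0R0
Branch closes: s and not s both at 0.
All branches of the tableau close; one closing branch shown above.

Unsatisfiable (every branch closes)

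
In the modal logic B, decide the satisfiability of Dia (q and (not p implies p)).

Yes, satisfiable

1. Dia (q and (not p implies p)), u
2. q and (not p implies p), v
3. q, v
4. not p implies p, v
5. p, v
Accessibility: uRu, uRv, vRu, vRv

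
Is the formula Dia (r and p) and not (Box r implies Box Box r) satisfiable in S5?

Unsatisfiable (every branch closes)

1. Dia (r and p) and not (Box r implies Box Box r), 0
2. Dia (r and p), 0   [and-rule on 1]
3. not (Box r implies Box Box r), 0   [and-rule on 1]
4. Box r, 0   [neg-implies-rule on 3]
5. not Box Box r, 0   [neg-implies-rule on 3]
6. r, 0   [Box-rule on 4 via 0R0]
7. r and p, 1   [Dia-rule on 2: fresh world 1, 0R1]
8. r, 1   [and-rule on 7]
9. p, 1   [and-rule on 7]
10. not Box r, 2   [neg-Box-rule on 5: fresh world 2, 0R2]
11. r, 2   [Box-rule on 4 via 0R2]
12. not r, 3   [neg-Box-rule on 10: fresh world 3, 2R3]
13. r, 3   [Box-rule on 4 via 0R3]
Accessibility: 0R0, 0R1, 0R2, 0R3, 1R0, 1R1, 1R2, 1R3, 2R0, 2R1, 2R2, 2R3, 3R0, 3R1, 3R2, 3R3
Branch closes: r and not r both at 3.
All branches of the tableau close; one closing branch shown above.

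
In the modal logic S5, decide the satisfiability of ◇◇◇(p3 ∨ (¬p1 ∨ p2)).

Satisfiable

1. ◇◇◇(p3 ∨ (¬p1 ∨ p2)), w0
2. ◇◇(p3 ∨ (¬p1 ∨ p2)), w1   [◇-rule on 1: fresh world w1, w0Rw1]
3. ◇(p3 ∨ (¬p1 ∨ p2)), w2   [◇-rule on 2: fresh world w2, w1Rw2]
4. p3 ∨ (¬p1 ∨ p2), w3   [◇-rule on 3: fresh world w3, w2Rw3]
5. ¬p1 ∨ p2, w3   [∨-rule on 4 (branches; this branch)]
6. p2, w3   [∨-rule on 5 (branches; this branch)]
Accessibility: w0Rw0, w0Rw1, w0Rw2, w0Rw3, w1Rw0, w1Rw1, w1Rw2, w1Rw3, w2Rw0, w2Rw1, w2Rw2, w2Rw3, w3Rw0, w3Rw1, w3Rw2, w3Rw3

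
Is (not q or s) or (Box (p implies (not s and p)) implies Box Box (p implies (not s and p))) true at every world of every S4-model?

Valid

Tableau for the negation not ((not q or s) or (Box (p implies (not s and p)) implies Box Box (p implies (not s and p)))):
1. not ((not q or s) or (Box (p implies (not s and p)) implies Box Box (p implies (not s and p)))), 0
2. not (not q or s), 0
3. not (Box (p implies (not s and p)) implies Box Box (p implies (not s and p))), 0
4. q, 0
5. not s, 0
6. Box (p implies (not s and p)), 0
7. not Box Box (p implies (not s and p)), 0
8. p implies (not s and p), 0
9. not s and p, 0
10. p, 0
11. not Box (p implies (not s and p)), 1
12. p implies (not s and p), 1
13. not s and p, 1
14. not s, 1
15. p, 1
16. not (p implies (not s and p)), 2
17. p, 2
18. not (not s and p), 2
19. p implies (not s and p), 2
20. s, 2
21. not s and p, 2
22. not s, 2
Accessibility: 0R0, 0R1, 0R2, 1R1, 1R2, 2R2
Branch closes: s and not s both at 2.
Every branch of the negation's tableau closes; the branch above is one of them.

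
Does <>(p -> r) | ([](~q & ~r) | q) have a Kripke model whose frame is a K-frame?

Satisfiable (open branch found)

1. <>(p -> r) | ([](~q & ~r) | q), u
2. [](~q & ~r) | q, u
3. q, u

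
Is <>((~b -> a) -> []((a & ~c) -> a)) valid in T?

Valid

Tableau for the negation ~<>((~b -> a) -> []((a & ~c) -> a)):
1. ~<>((~b -> a) -> []((a & ~c) -> a)), w0
2. ~((~b -> a) -> []((a & ~c) -> a)), w0
3. ~b -> a, w0
4. ~[]((a & ~c) -> a), w0
5. a, w0
6. ~((a & ~c) -> a), w1
7. a & ~c, w1
8. ~a, w1
9. a, w1
10. ~c, w1
Accessibility: w0Rw0, w0Rw1, w1Rw1
Branch closes: a and ~a both at w1.
Every branch of the negation's tableau closes; the branch above is one of them.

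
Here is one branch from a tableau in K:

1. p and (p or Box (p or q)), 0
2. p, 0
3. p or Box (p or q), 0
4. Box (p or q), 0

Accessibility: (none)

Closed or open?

No, open

No world carries both an atom and its negation.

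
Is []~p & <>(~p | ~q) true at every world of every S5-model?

Not valid

Tableau for the negation ~([]~p & <>(~p | ~q)):
1. ~([]~p & <>(~p | ~q)), 0
2. ~<>(~p | ~q), 0   [~&-rule on 1 (branches; this branch)]
3. ~(~p | ~q), 0   [~<>-rule on 2 via 0R0]
4. p, 0   [~|-rule on 3]
5. q, 0   [~|-rule on 3]
Accessibility: 0R0
The negation has an open branch (countermodel exists).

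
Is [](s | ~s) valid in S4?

Yes, valid

Tableau for the negation ~[](s | ~s):
1. ~[](s | ~s), w0
2. ~(s | ~s), w1
3. ~s, w1
4. s, w1
Accessibility: w0Rw0, w0Rw1, w1Rw1
Branch closes: s and ~s both at w1.
Every branch of the negation's tableau closes; the branch above is one of them.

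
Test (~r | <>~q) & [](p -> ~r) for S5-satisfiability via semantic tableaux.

1. (~r | <>~q) & [](p -> ~r), w0
2. ~r | <>~q, w0
3. [](p -> ~r), w0
4. p -> ~r, w0
5. <>~q, w0
6. ~r, w0
7. ~q, w1
8. p -> ~r, w1
9. ~r, w1
Accessibility: w0Rw0, w0Rw1, w1Rw0, w1Rw1

Satisfiable (open branch found)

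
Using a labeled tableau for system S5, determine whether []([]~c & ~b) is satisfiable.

Satisfiable

1. []([]~c & ~b), u
2. []~c & ~b, u   [[]-rule on 1 via uRu]
3. []~c, u   [&-rule on 2]
4. ~b, u   [&-rule on 2]
5. ~c, u   [[]-rule on 3 via uRu]
Accessibility: uRu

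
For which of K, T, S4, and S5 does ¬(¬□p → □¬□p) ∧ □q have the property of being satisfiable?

S5-tableau for the formula:
1. ¬(¬□p → □¬□p) ∧ □q, u
2. ¬(¬□p → □¬□p), u   [∧-rule on 1]
3. □q, u   [∧-rule on 1]
4. ¬□p, u   [¬→-rule on 2]
5. ¬□¬□p, u   [¬→-rule on 2]
6. q, u   [□-rule on 3 via uRu]
7. ¬p, v   [¬□-rule on 4: fresh world v, uRv]
8. q, v   [□-rule on 3 via uRv]
9. □p, w   [¬□-rule on 5: fresh world w, uRw]
10. q, w   [□-rule on 3 via uRw]
11. p, u   [□-rule on 9 via wRu]
12. p, v   [□-rule on 9 via wRv]
Accessibility: uRu, uRv, uRw, vRu, vRv, vRw, wRu, wRv, wRw
Branch closes: p and ¬p both at v.
Every branch closes (one shown): unsatisfiable in S5.
S4-tableau for the formula:
1. ¬(¬□p → □¬□p) ∧ □q, u
2. ¬(¬□p → □¬□p), u   [∧-rule on 1]
3. □q, u   [∧-rule on 1]
4. ¬□p, u   [¬→-rule on 2]
5. ¬□¬□p, u   [¬→-rule on 2]
6. q, u   [□-rule on 3 via uRu]
7. ¬p, v   [¬□-rule on 4: fresh world v, uRv]
8. q, v   [□-rule on 3 via uRv]
9. □p, w   [¬□-rule on 5: fresh world w, uRw]
10. q, w   [□-rule on 3 via uRw]
11. p, w   [□-rule on 9 via wRw]
Accessibility: uRu, uRv, uRw, vRv, wRw
Complete open branch: satisfiable in S4, hence also in K, T (this S4-model is also a K-model and a T-model).

K, T, S4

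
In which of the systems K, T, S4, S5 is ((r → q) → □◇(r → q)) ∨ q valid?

S5-tableau for the negation ¬(((r → q) → □◇(r → q)) ∨ q):
1. ¬(((r → q) → □◇(r → q)) ∨ q), 0
2. ¬((r → q) → □◇(r → q)), 0   [¬∨-rule on 1]
3. ¬q, 0   [¬∨-rule on 1]
4. r → q, 0   [¬→-rule on 2]
5. ¬□◇(r → q), 0   [¬→-rule on 2]
6. ¬r, 0   [→-rule on 4 (branches; this branch)]
7. ¬◇(r → q), 1   [¬□-rule on 5: fresh world 1, 0R1]
8. ¬(r → q), 0   [¬◇-rule on 7 via 1R0]
9. r, 0   [¬→-rule on 8]
Accessibility: 0R0, 0R1, 1R0, 1R1
Branch closes: r and ¬r both at 0.
Every branch closes (one shown): valid in S5.
S4-tableau for the negation ¬(((r → q) → □◇(r → q)) ∨ q):
1. ¬(((r → q) → □◇(r → q)) ∨ q), 0
2. ¬((r → q) → □◇(r → q)), 0   [¬∨-rule on 1]
3. ¬q, 0   [¬∨-rule on 1]
4. r → q, 0   [¬→-rule on 2]
5. ¬□◇(r → q), 0   [¬→-rule on 2]
6. ¬r, 0   [→-rule on 4 (branches; this branch)]
7. ¬◇(r → q), 1   [¬□-rule on 5: fresh world 1, 0R1]
8. ¬(r → q), 1   [¬◇-rule on 7 via 1R1]
9. r, 1   [¬→-rule on 8]
10. ¬q, 1   [¬→-rule on 8]
Accessibility: 0R0, 0R1, 1R1
Complete open branch: countermodel on an S4-frame, so not valid in S4, nor in K, T (the same frame is also a K-frame and a T-frame).

S5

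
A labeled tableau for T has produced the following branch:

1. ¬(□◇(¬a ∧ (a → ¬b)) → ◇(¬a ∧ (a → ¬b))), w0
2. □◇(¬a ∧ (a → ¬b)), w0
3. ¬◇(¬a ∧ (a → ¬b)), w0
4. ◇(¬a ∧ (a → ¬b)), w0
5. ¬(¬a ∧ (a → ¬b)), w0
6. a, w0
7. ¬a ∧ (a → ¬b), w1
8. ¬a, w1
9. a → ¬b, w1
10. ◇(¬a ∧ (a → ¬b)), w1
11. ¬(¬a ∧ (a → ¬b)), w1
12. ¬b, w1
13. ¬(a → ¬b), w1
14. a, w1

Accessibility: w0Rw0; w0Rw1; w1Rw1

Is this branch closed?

Closed

Both a and ¬a appear at w1.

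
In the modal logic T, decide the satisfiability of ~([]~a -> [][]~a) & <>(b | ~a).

1. ~([]~a -> [][]~a) & <>(b | ~a), w0
2. ~([]~a -> [][]~a), w0
3. <>(b | ~a), w0
4. []~a, w0
5. ~[][]~a, w0
6. ~a, w0
7. b | ~a, w1
8. ~a, w1
9. ~[]~a, w2
10. ~a, w2
11. a, w3
Accessibility: w0Rw0, w0Rw1, w0Rw2, w1Rw1, w2Rw2, w2Rw3, w3Rw3

Satisfiable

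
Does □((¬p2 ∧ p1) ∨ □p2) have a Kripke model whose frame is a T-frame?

1. □((¬p2 ∧ p1) ∨ □p2), u
2. (¬p2 ∧ p1) ∨ □p2, u
3. □p2, u
4. p2, u
Accessibility: uRu

Satisfiable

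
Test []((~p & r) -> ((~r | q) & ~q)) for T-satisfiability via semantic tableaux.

1. []((~p & r) -> ((~r | q) & ~q)), w0
2. (~p & r) -> ((~r | q) & ~q), w0
3. (~r | q) & ~q, w0
4. ~r | q, w0
5. ~q, w0
6. ~r, w0
Accessibility: w0Rw0

Satisfiable (open branch found)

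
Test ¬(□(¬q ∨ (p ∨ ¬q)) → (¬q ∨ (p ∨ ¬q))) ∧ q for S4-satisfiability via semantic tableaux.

1. ¬(□(¬q ∨ (p ∨ ¬q)) → (¬q ∨ (p ∨ ¬q))) ∧ q, 0
2. ¬(□(¬q ∨ (p ∨ ¬q)) → (¬q ∨ (p ∨ ¬q))), 0
3. q, 0
4. □(¬q ∨ (p ∨ ¬q)), 0
5. ¬(¬q ∨ (p ∨ ¬q)), 0
6. ¬(p ∨ ¬q), 0
7. ¬p, 0
8. ¬q ∨ (p ∨ ¬q), 0
9. p ∨ ¬q, 0
10. ¬q, 0
Accessibility: 0R0
Branch closes: q and ¬q both at 0.
(One branch shown.) All branches close.

No, unsatisfiable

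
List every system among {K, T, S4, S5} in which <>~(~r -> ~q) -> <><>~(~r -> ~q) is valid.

K-tableau for the negation ~(<>~(~r -> ~q) -> <><>~(~r -> ~q)):
1. ~(<>~(~r -> ~q) -> <><>~(~r -> ~q)), u
2. <>~(~r -> ~q), u
3. ~<><>~(~r -> ~q), u
4. ~(~r -> ~q), v
5. ~r, v
6. q, v
7. ~<>~(~r -> ~q), v
Accessibility: uRv
Complete open branch: countermodel on a K-frame, so not valid in K.
T-tableau for the negation ~(<>~(~r -> ~q) -> <><>~(~r -> ~q)):
1. ~(<>~(~r -> ~q) -> <><>~(~r -> ~q)), u
2. <>~(~r -> ~q), u
3. ~<><>~(~r -> ~q), u
4. ~<>~(~r -> ~q), u
5. ~r -> ~q, u
6. ~q, u
7. ~(~r -> ~q), v
8. ~r, v
9. q, v
10. ~<>~(~r -> ~q), v
11. ~r -> ~q, v
12. ~q, v
Accessibility: uRu, uRv, vRv
Branch closes: q and ~q both at v.
Every branch closes (one shown): valid in T, hence also in S4, S5 (every theorem of T is a theorem of S4 and S5).

T, S4, S5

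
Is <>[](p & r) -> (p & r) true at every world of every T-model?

Not valid

Tableau for the negation ~(<>[](p & r) -> (p & r)):
1. ~(<>[](p & r) -> (p & r)), 0
2. <>[](p & r), 0   [~->-rule on 1]
3. ~(p & r), 0   [~->-rule on 1]
4. ~r, 0   [~&-rule on 3 (branches; this branch)]
5. [](p & r), 1   [<>-rule on 2: fresh world 1, 0R1]
6. p & r, 1   [[]-rule on 5 via 1R1]
7. p, 1   [&-rule on 6]
8. r, 1   [&-rule on 6]
Accessibility: 0R0, 0R1, 1R1
The negation has an open branch (countermodel exists).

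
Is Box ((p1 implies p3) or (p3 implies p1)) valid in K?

Tableau for the negation not Box ((p1 implies p3) or (p3 implies p1)):
1. not Box ((p1 implies p3) or (p3 implies p1)), 0
2. not ((p1 implies p3) or (p3 implies p1)), 1
3. not (p1 implies p3), 1
4. not (p3 implies p1), 1
5. p1, 1
6. not p3, 1
7. p3, 1
8. not p1, 1
Accessibility: 0R1
Branch closes: p3 and not p3 both at 1.
Every branch of the negation's tableau closes; the branch above is one of them.

Valid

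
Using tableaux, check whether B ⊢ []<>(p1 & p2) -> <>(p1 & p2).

Tableau for the negation ~([]<>(p1 & p2) -> <>(p1 & p2)):
1. ~([]<>(p1 & p2) -> <>(p1 & p2)), 0
2. []<>(p1 & p2), 0
3. ~<>(p1 & p2), 0
4. <>(p1 & p2), 0
5. ~(p1 & p2), 0
6. ~p2, 0
7. p1 & p2, 1
8. p1, 1
9. p2, 1
10. <>(p1 & p2), 1
11. ~(p1 & p2), 1
12. ~p2, 1
Accessibility: 0R0, 0R1, 1R0, 1R1
Branch closes: p2 and ~p2 both at 1.
All branches of the negation close; one closing branch shown above.

Valid in B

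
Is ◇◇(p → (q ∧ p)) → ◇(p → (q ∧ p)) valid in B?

Tableau for the negation ¬(◇◇(p → (q ∧ p)) → ◇(p → (q ∧ p))):
1. ¬(◇◇(p → (q ∧ p)) → ◇(p → (q ∧ p))), 0
2. ◇◇(p → (q ∧ p)), 0   [¬→-rule on 1]
3. ¬◇(p → (q ∧ p)), 0   [¬→-rule on 1]
4. ¬(p → (q ∧ p)), 0   [¬◇-rule on 3 via 0R0]
5. p, 0   [¬→-rule on 4]
6. ¬(q ∧ p), 0   [¬→-rule on 4]
7. ¬q, 0   [¬∧-rule on 6 (branches; this branch)]
8. ◇(p → (q ∧ p)), 1   [◇-rule on 2: fresh world 1, 0R1]
9. ¬(p → (q ∧ p)), 1   [¬◇-rule on 3 via 0R1]
10. p, 1   [¬→-rule on 9]
11. ¬(q ∧ p), 1   [¬→-rule on 9]
12. ¬q, 1   [¬∧-rule on 11 (branches; this branch)]
13. p → (q ∧ p), 2   [◇-rule on 8: fresh world 2, 1R2]
14. q ∧ p, 2   [→-rule on 13 (branches; this branch)]
15. q, 2   [∧-rule on 14]
16. p, 2   [∧-rule on 14]
Accessibility: 0R0, 0R1, 1R0, 1R1, 1R2, 2R1, 2R2
The negation has an open branch (countermodel exists).

Not valid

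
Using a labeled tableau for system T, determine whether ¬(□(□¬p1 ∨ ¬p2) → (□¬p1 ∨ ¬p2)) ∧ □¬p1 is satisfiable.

Unsatisfiable (every branch closes)

1. ¬(□(□¬p1 ∨ ¬p2) → (□¬p1 ∨ ¬p2)) ∧ □¬p1, u
2. ¬(□(□¬p1 ∨ ¬p2) → (□¬p1 ∨ ¬p2)), u
3. □¬p1, u
4. □(□¬p1 ∨ ¬p2), u
5. ¬(□¬p1 ∨ ¬p2), u
6. ¬□¬p1, u
7. p2, u
8. ¬p1, u
9. □¬p1 ∨ ¬p2, u
10. p1, v
11. ¬p1, v
Accessibility: uRu, uRv, vRv
Branch closes: p1 and ¬p1 both at v.
All branches of the tableau close; one closing branch shown above.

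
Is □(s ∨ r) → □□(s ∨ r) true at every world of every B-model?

No, not valid

Tableau for the negation ¬(□(s ∨ r) → □□(s ∨ r)):
1. ¬(□(s ∨ r) → □□(s ∨ r)), u
2. □(s ∨ r), u   [¬→-rule on 1]
3. ¬□□(s ∨ r), u   [¬→-rule on 1]
4. s ∨ r, u   [□-rule on 2 via uRu]
5. r, u   [∨-rule on 4 (branches; this branch)]
6. ¬□(s ∨ r), v   [¬□-rule on 3: fresh world v, uRv]
7. s ∨ r, v   [□-rule on 2 via uRv]
8. r, v   [∨-rule on 7 (branches; this branch)]
9. ¬(s ∨ r), w   [¬□-rule on 6: fresh world w, vRw]
10. ¬s, w   [¬∨-rule on 9]
11. ¬r, w   [¬∨-rule on 9]
Accessibility: uRu, uRv, vRu, vRv, vRw, wRv, wRw
The negation has an open branch (countermodel exists).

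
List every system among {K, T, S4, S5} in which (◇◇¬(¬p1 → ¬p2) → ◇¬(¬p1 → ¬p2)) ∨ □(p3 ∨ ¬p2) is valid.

S4, S5

T-tableau for the negation ¬((◇◇¬(¬p1 → ¬p2) → ◇¬(¬p1 → ¬p2)) ∨ □(p3 ∨ ¬p2)):
1. ¬((◇◇¬(¬p1 → ¬p2) → ◇¬(¬p1 → ¬p2)) ∨ □(p3 ∨ ¬p2)), w0
2. ¬(◇◇¬(¬p1 → ¬p2) → ◇¬(¬p1 → ¬p2)), w0
3. ¬□(p3 ∨ ¬p2), w0
4. ◇◇¬(¬p1 → ¬p2), w0
5. ¬◇¬(¬p1 → ¬p2), w0
6. ¬p1 → ¬p2, w0
7. ¬p2, w0
8. ¬(p3 ∨ ¬p2), w1
9. ¬p3, w1
10. p2, w1
11. ¬p1 → ¬p2, w1
12. p1, w1
13. ◇¬(¬p1 → ¬p2), w2
14. ¬p1 → ¬p2, w2
15. ¬p2, w2
16. ¬(¬p1 → ¬p2), w3
17. ¬p1, w3
18. p2, w3
Accessibility: w0Rw0, w0Rw1, w0Rw2, w1Rw1, w2Rw2, w2Rw3, w3Rw3
Complete open branch: countermodel on a T-frame, so not valid in T, nor in K (the same frame is also a K-frame).
S4-tableau for the negation ¬((◇◇¬(¬p1 → ¬p2) → ◇¬(¬p1 → ¬p2)) ∨ □(p3 ∨ ¬p2)):
1. ¬((◇◇¬(¬p1 → ¬p2) → ◇¬(¬p1 → ¬p2)) ∨ □(p3 ∨ ¬p2)), w0
2. ¬(◇◇¬(¬p1 → ¬p2) → ◇¬(¬p1 → ¬p2)), w0
3. ¬□(p3 ∨ ¬p2), w0
4. ◇◇¬(¬p1 → ¬p2), w0
5. ¬◇¬(¬p1 → ¬p2), w0
6. ¬p1 → ¬p2, w0
7. ¬p2, w0
8. ¬(p3 ∨ ¬p2), w1
9. ¬p3, w1
10. p2, w1
11. ¬p1 → ¬p2, w1
12. p1, w1
13. ◇¬(¬p1 → ¬p2), w2
14. ¬p1 → ¬p2, w2
15. ¬p2, w2
16. ¬(¬p1 → ¬p2), w3
17. ¬p1, w3
18. p2, w3
19. ¬p1 → ¬p2, w3
20. ¬p2, w3
Accessibility: w0Rw0, w0Rw1, w0Rw2, w0Rw3, w1Rw1, w2Rw2, w2Rw3, w3Rw3
Branch closes: p2 and ¬p2 both at w3.
Every branch closes (one shown): valid in S4, hence also in S5 (every theorem of S4 is a theorem of S5).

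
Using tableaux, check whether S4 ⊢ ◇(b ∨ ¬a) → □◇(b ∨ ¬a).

Tableau for the negation ¬(◇(b ∨ ¬a) → □◇(b ∨ ¬a)):
1. ¬(◇(b ∨ ¬a) → □◇(b ∨ ¬a)), w0
2. ◇(b ∨ ¬a), w0   [¬→-rule on 1]
3. ¬□◇(b ∨ ¬a), w0   [¬→-rule on 1]
4. b ∨ ¬a, w1   [◇-rule on 2: fresh world w1, w0Rw1]
5. ¬a, w1   [∨-rule on 4 (branches; this branch)]
6. ¬◇(b ∨ ¬a), w2   [¬□-rule on 3: fresh world w2, w0Rw2]
7. ¬(b ∨ ¬a), w2   [¬◇-rule on 6 via w2Rw2]
8. ¬b, w2   [¬∨-rule on 7]
9. a, w2   [¬∨-rule on 7]
Accessibility: w0Rw0, w0Rw1, w0Rw2, w1Rw1, w2Rw2
The negation has an open branch (countermodel exists).

Invalid (countermodel exists)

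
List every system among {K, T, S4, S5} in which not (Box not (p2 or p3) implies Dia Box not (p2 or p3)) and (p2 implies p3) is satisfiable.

K-tableau for the formula:
1. not (Box not (p2 or p3) implies Dia Box not (p2 or p3)) and (p2 implies p3), w0
2. not (Box not (p2 or p3) implies Dia Box not (p2 or p3)), w0
3. p2 implies p3, w0
4. Box not (p2 or p3), w0
5. not Dia Box not (p2 or p3), w0
6. p3, w0
Complete open branch: satisfiable in K.
T-tableau for the formula:
1. not (Box not (p2 or p3) implies Dia Box not (p2 or p3)) and (p2 implies p3), w0
2. not (Box not (p2 or p3) implies Dia Box not (p2 or p3)), w0
3. p2 implies p3, w0
4. Box not (p2 or p3), w0
5. not Dia Box not (p2 or p3), w0
6. not (p2 or p3), w0
7. not p2, w0
8. not p3, w0
9. not Box not (p2 or p3), w0
10. p2 or p3, w1
11. not (p2 or p3), w1
12. not p2, w1
13. not p3, w1
14. not Box not (p2 or p3), w1
15. p3, w1
Accessibility: w0Rw0, w0Rw1, w1Rw1
Branch closes: p3 and not p3 both at w1.
Every branch closes (one shown): unsatisfiable in T, hence also in S4, S5 (every S4/S5-frame is a T-frame).

K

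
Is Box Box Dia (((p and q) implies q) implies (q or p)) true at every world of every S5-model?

Invalid (countermodel exists)

Tableau for the negation not Box Box Dia (((p and q) implies q) implies (q or p)):
1. not Box Box Dia (((p and q) implies q) implies (q or p)), w0
2. not Box Dia (((p and q) implies q) implies (q or p)), w1
3. not Dia (((p and q) implies q) implies (q or p)), w2
4. not (((p and q) implies q) implies (q or p)), w0
5. (p and q) implies q, w0
6. not (q or p), w0
7. not q, w0
8. not p, w0
9. not (((p and q) implies q) implies (q or p)), w1
10. (p and q) implies q, w1
11. not (q or p), w1
12. not q, w1
13. not p, w1
14. not (((p and q) implies q) implies (q or p)), w2
15. (p and q) implies q, w2
16. not (q or p), w2
17. not q, w2
18. not p, w2
19. not (p and q), w0
20. not (p and q), w1
21. not (p and q), w2
Accessibility: w0Rw0, w0Rw1, w0Rw2, w1Rw0, w1Rw1, w1Rw2, w2Rw0, w2Rw1, w2Rw2
The negation has an open branch (countermodel exists).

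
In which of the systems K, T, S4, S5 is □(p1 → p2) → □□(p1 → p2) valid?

S4, S5

S4-tableau for the negation ¬(□(p1 → p2) → □□(p1 → p2)):
1. ¬(□(p1 → p2) → □□(p1 → p2)), 0
2. □(p1 → p2), 0
3. ¬□□(p1 → p2), 0
4. p1 → p2, 0
5. p2, 0
6. ¬□(p1 → p2), 1
7. p1 → p2, 1
8. p2, 1
9. ¬(p1 → p2), 2
10. p1, 2
11. ¬p2, 2
12. p1 → p2, 2
13. p2, 2
Accessibility: 0R0, 0R1, 0R2, 1R1, 1R2, 2R2
Branch closes: p2 and ¬p2 both at 2.
Every branch closes (one shown): valid in S4, hence also in S5 (every theorem of S4 is a theorem of S5).
T-tableau for the negation ¬(□(p1 → p2) → □□(p1 → p2)):
1. ¬(□(p1 → p2) → □□(p1 → p2)), 0
2. □(p1 → p2), 0
3. ¬□□(p1 → p2), 0
4. p1 → p2, 0
5. p2, 0
6. ¬□(p1 → p2), 1
7. p1 → p2, 1
8. p2, 1
9. ¬(p1 → p2), 2
10. p1, 2
11. ¬p2, 2
Accessibility: 0R0, 0R1, 1R1, 1R2, 2R2
Complete open branch: countermodel on a T-frame, so not valid in T, nor in K (the same frame is also a K-frame).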